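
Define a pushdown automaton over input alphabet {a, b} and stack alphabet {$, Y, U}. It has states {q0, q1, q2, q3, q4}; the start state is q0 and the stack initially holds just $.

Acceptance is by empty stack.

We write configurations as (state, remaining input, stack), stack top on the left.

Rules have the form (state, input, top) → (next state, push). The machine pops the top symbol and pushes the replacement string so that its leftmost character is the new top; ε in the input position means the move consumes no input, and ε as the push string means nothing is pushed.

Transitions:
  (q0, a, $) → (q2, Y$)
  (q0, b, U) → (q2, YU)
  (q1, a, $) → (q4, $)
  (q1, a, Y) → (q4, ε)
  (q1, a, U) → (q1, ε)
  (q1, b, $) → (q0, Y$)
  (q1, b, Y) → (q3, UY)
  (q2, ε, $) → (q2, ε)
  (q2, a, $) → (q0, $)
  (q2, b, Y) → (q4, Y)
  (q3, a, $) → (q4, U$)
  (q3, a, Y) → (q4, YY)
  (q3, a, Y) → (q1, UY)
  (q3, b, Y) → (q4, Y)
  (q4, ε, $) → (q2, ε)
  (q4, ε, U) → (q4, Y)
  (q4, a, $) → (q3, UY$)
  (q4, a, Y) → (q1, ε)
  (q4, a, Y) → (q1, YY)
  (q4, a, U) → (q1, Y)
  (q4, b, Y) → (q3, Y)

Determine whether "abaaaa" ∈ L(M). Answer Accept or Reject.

Accept

One accepting computation: (q0, abaaaa, $) ⊢ (q2, baaaa, Y$) ⊢ (q4, aaaa, Y$) ⊢ (q1, aaa, YY$) ⊢ (q4, aa, Y$) ⊢ (q1, a, $) ⊢ (q4, ε, $) ⊢ (q2, ε, ε)
All input consumed and the stack is empty.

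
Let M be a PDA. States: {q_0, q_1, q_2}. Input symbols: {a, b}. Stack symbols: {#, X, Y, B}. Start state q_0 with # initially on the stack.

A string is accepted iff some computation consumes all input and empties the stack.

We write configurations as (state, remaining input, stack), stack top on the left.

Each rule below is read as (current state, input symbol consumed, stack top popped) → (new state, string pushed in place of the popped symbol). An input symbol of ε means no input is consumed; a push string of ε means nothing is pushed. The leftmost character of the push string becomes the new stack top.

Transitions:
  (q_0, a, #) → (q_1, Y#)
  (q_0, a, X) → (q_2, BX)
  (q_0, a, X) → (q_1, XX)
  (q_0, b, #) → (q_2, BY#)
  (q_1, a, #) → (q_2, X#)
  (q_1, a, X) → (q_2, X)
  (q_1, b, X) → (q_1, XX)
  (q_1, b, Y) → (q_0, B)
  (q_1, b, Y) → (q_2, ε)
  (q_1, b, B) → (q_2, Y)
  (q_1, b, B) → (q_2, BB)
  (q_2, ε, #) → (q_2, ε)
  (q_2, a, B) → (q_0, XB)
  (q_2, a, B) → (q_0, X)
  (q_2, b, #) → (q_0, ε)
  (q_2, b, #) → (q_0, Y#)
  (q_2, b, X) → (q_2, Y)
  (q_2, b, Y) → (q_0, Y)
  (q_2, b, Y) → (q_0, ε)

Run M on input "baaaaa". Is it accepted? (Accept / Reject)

Reject

No computation consumes all input and empties the stack.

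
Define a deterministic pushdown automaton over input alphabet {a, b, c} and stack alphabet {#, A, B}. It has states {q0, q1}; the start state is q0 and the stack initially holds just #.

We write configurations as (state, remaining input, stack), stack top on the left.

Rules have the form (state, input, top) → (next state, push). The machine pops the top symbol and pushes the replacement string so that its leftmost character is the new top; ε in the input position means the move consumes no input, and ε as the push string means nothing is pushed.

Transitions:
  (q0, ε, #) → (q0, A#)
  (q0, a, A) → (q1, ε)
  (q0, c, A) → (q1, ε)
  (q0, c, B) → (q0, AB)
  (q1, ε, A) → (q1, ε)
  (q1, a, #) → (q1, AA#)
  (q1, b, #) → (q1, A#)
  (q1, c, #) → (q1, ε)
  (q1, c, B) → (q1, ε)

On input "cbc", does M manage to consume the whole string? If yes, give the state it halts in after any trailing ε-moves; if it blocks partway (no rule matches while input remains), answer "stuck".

q1

(q0, cbc, #)
  ε-move, top #: go to q0, push A# → (q0, cbc, A#)
  read c, top A: go to q1, push ε → (q1, bc, #)
  read b, top #: go to q1, push A# → (q1, c, A#)
  ε-move, top A: go to q1, push ε → (q1, c, #)
  read c, top #: go to q1, push ε → (q1, ε, ε)
All input consumed; M is in state q1.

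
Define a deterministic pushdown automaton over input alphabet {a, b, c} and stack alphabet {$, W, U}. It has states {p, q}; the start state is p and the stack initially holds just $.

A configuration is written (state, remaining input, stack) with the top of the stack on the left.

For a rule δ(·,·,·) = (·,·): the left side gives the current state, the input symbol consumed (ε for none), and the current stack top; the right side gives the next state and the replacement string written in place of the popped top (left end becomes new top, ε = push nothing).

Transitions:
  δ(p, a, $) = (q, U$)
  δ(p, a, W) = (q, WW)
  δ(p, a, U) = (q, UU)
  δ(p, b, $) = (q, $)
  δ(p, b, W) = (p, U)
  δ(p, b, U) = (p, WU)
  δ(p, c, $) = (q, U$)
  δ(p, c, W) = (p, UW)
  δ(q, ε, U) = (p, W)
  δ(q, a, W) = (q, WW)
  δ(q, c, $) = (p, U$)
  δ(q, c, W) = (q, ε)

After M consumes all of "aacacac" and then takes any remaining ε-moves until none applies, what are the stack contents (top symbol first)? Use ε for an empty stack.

(p, aacacac, $)
  read a, top $: go to q, push U$ → (q, acacac, U$)
  ε-move, top U: go to p, push W → (p, acacac, W$)
  read a, top W: go to q, push WW → (q, cacac, WW$)
  read c, top W: go to q, push ε → (q, acac, W$)
  read a, top W: go to q, push WW → (q, cac, WW$)
  read c, top W: go to q, push ε → (q, ac, W$)
  read a, top W: go to q, push WW → (q, c, WW$)
  read c, top W: go to q, push ε → (q, ε, W$)
All input consumed in state q with stack W$.

W$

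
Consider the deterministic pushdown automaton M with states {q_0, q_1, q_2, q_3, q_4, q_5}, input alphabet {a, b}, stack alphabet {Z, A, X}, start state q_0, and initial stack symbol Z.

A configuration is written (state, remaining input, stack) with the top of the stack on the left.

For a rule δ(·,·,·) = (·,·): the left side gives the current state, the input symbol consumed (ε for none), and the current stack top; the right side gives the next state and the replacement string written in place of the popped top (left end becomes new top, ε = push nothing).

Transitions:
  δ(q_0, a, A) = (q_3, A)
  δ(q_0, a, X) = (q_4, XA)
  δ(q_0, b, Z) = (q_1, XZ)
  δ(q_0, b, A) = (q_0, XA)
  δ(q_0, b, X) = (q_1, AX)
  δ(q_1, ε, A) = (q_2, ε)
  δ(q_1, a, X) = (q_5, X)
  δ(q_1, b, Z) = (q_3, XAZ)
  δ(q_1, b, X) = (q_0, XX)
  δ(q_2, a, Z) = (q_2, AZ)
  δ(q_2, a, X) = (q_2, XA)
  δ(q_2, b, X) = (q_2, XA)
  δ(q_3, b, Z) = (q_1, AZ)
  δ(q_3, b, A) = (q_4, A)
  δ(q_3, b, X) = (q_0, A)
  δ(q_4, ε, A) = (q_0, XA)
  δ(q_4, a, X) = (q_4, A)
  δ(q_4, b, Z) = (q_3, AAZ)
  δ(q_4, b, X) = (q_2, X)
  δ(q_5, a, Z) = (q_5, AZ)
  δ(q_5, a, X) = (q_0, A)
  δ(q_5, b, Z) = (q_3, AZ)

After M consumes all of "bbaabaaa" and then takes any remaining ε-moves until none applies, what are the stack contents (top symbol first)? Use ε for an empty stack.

(q_0, bbaabaaa, Z)
  read b, top Z: go to q_1, push XZ → (q_1, baabaaa, XZ)
  read b, top X: go to q_0, push XX → (q_0, aabaaa, XXZ)
  read a, top X: go to q_4, push XA → (q_4, abaaa, XAXZ)
  read a, top X: go to q_4, push A → (q_4, baaa, AAXZ)
  ε-move, top A: go to q_0, push XA → (q_0, baaa, XAAXZ)
  read b, top X: go to q_1, push AX → (q_1, aaa, AXAAXZ)
  ε-move, top A: go to q_2, push ε → (q_2, aaa, XAAXZ)
  read a, top X: go to q_2, push XA → (q_2, aa, XAAAXZ)
  read a, top X: go to q_2, push XA → (q_2, a, XAAAAXZ)
  read a, top X: go to q_2, push XA → (q_2, ε, XAAAAAXZ)
All input consumed in state q_2 with stack XAAAAAXZ.

XAAAAAXZ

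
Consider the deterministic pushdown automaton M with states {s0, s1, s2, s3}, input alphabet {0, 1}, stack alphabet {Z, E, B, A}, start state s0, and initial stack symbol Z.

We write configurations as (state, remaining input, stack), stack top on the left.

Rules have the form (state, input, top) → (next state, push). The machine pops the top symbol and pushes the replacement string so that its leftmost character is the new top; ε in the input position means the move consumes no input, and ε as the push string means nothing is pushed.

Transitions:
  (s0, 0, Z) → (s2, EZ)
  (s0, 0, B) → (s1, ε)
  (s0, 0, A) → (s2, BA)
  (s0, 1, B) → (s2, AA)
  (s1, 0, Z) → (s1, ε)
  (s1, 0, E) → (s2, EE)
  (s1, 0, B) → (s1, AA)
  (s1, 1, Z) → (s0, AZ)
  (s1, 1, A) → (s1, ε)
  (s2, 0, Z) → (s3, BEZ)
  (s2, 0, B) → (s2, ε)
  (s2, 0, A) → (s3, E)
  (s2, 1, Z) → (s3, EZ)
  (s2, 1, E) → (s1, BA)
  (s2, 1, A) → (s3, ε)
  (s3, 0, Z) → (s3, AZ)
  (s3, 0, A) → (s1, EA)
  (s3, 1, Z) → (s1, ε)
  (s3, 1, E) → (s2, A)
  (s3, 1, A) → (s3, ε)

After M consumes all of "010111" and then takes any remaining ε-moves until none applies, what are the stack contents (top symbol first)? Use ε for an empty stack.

(s0, 010111, Z)
  read 0, top Z: go to s2, push EZ → (s2, 10111, EZ)
  read 1, top E: go to s1, push BA → (s1, 0111, BAZ)
  read 0, top B: go to s1, push AA → (s1, 111, AAAZ)
  read 1, top A: go to s1, push ε → (s1, 11, AAZ)
  read 1, top A: go to s1, push ε → (s1, 1, AZ)
  read 1, top A: go to s1, push ε → (s1, ε, Z)
All input consumed in state s1 with stack Z.

Z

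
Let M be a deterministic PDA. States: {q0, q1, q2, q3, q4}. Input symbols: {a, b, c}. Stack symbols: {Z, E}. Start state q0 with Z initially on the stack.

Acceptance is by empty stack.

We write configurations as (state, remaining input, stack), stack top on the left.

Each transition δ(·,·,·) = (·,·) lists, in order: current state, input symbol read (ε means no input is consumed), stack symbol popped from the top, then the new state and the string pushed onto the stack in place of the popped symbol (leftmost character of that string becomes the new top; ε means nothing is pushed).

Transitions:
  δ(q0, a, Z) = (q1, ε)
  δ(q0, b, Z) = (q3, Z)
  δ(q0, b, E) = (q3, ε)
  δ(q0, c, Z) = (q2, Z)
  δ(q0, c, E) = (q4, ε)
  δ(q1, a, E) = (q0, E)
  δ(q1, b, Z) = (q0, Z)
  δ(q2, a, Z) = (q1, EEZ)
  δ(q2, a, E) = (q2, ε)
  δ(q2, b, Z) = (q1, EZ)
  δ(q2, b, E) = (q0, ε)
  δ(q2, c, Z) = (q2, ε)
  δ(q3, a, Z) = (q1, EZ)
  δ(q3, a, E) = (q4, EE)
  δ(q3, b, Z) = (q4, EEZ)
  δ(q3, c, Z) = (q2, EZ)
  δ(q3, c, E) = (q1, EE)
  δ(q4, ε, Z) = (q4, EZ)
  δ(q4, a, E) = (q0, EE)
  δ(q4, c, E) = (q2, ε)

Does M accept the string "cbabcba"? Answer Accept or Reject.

(q0, cbabcba, Z) ⊢ (q2, babcba, Z) ⊢ (q1, abcba, EZ) ⊢ (q0, bcba, EZ) ⊢ (q3, cba, Z) ⊢ (q2, ba, EZ) ⊢ (q0, a, Z) ⊢ (q1, ε, ε)
All input consumed and the stack is empty.

Accept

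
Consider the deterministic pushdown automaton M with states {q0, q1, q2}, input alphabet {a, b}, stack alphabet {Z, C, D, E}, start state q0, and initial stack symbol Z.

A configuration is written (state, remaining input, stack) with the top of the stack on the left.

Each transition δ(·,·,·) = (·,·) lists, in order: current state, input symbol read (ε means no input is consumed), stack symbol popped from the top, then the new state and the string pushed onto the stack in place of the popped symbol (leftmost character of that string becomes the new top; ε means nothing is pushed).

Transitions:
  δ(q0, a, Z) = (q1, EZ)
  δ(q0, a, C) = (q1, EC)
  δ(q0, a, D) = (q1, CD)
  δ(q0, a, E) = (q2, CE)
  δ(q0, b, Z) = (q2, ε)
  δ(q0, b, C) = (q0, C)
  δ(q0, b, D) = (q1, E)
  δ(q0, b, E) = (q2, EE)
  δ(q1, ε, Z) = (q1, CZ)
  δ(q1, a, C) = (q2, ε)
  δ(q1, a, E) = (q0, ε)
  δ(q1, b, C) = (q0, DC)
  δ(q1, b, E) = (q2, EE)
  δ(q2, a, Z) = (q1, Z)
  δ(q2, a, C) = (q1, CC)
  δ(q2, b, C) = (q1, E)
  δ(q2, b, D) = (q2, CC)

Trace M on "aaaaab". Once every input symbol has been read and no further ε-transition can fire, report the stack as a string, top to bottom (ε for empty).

(q0, aaaaab, Z)
  read a, top Z: go to q1, push EZ → (q1, aaaab, EZ)
  read a, top E: go to q0, push ε → (q0, aaab, Z)
  read a, top Z: go to q1, push EZ → (q1, aab, EZ)
  read a, top E: go to q0, push ε → (q0, ab, Z)
  read a, top Z: go to q1, push EZ → (q1, b, EZ)
  read b, top E: go to q2, push EE → (q2, ε, EEZ)
All input consumed in state q2 with stack EEZ.

EEZ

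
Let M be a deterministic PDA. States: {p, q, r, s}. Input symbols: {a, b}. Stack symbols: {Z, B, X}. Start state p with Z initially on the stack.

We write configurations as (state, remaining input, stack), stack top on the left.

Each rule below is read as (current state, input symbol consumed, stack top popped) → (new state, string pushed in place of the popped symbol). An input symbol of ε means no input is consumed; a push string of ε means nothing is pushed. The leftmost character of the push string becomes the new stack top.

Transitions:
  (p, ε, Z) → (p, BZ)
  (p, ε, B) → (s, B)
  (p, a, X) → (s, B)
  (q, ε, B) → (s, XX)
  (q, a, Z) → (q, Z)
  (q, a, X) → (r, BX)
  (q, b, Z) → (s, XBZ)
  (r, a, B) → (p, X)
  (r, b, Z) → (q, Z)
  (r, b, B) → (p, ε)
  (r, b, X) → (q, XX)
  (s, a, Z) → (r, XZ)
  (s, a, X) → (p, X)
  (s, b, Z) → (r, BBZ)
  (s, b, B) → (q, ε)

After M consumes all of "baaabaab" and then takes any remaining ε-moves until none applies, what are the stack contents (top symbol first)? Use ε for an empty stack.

XXZ

(p, baaabaab, Z)
  ε-move, top Z: go to p, push BZ → (p, baaabaab, BZ)
  ε-move, top B: go to s, push B → (s, baaabaab, BZ)
  read b, top B: go to q, push ε → (q, aaabaab, Z)
  read a, top Z: go to q, push Z → (q, aabaab, Z)
  read a, top Z: go to q, push Z → (q, abaab, Z)
  read a, top Z: go to q, push Z → (q, baab, Z)
  read b, top Z: go to s, push XBZ → (s, aab, XBZ)
  read a, top X: go to p, push X → (p, ab, XBZ)
  read a, top X: go to s, push B → (s, b, BBZ)
  read b, top B: go to q, push ε → (q, ε, BZ)
  ε-move, top B: go to s, push XX → (s, ε, XXZ)
All input consumed in state s with stack XXZ.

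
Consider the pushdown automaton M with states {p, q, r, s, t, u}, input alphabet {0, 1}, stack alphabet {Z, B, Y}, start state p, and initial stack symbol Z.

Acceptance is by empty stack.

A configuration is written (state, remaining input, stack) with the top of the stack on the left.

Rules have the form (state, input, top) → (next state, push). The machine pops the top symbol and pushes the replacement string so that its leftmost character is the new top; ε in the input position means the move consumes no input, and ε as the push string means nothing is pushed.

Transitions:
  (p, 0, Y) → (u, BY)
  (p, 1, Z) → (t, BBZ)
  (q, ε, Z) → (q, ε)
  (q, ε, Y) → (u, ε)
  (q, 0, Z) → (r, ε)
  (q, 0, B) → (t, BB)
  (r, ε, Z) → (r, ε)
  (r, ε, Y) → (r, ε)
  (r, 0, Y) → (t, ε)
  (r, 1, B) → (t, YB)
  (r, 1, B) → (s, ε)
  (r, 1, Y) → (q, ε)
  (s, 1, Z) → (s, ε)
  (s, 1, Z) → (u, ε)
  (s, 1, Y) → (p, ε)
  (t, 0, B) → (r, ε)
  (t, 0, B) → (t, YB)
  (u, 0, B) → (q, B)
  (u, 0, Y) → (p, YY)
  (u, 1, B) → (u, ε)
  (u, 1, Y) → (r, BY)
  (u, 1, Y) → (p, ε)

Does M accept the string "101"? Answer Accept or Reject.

No computation consumes all input and empties the stack.

Reject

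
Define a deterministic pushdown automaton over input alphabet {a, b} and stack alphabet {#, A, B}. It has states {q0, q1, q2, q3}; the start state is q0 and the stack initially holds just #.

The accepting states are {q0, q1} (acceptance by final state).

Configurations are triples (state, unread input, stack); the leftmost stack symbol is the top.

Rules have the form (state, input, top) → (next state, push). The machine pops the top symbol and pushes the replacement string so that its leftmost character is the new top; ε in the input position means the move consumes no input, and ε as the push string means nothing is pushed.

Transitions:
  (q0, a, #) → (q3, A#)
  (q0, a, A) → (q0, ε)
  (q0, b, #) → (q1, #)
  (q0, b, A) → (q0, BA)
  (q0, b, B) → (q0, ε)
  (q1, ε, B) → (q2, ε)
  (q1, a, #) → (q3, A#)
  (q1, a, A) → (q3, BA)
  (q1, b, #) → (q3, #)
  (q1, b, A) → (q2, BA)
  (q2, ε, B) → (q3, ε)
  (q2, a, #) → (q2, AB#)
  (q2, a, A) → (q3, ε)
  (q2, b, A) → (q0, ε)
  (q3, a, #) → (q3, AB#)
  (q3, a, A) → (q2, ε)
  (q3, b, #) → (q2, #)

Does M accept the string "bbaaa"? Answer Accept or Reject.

(q0, bbaaa, #) ⊢ (q1, baaa, #) ⊢ (q3, aaa, #) ⊢ (q3, aa, AB#) ⊢ (q2, a, B#) ⊢ (q3, a, #) ⊢ (q3, ε, AB#)
All input consumed; state q3 ∉ F and no further ε-move applies.

Reject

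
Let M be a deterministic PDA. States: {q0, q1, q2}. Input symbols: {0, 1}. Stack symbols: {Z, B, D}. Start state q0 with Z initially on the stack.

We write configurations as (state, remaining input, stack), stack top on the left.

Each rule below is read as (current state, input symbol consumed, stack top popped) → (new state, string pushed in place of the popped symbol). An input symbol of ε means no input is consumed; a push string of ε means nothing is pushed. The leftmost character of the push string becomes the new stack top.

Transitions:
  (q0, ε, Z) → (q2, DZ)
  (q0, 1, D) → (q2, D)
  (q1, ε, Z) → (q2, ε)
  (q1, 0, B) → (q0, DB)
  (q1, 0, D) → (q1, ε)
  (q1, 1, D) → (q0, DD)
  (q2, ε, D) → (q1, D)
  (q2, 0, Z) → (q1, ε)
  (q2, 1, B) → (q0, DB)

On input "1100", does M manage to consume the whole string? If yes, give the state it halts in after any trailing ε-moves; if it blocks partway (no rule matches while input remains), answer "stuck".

(q0, 1100, Z)
  ε-move, top Z: go to q2, push DZ → (q2, 1100, DZ)
  ε-move, top D: go to q1, push D → (q1, 1100, DZ)
  read 1, top D: go to q0, push DD → (q0, 100, DDZ)
  read 1, top D: go to q2, push D → (q2, 00, DDZ)
  ε-move, top D: go to q1, push D → (q1, 00, DDZ)
  read 0, top D: go to q1, push ε → (q1, 0, DZ)
  read 0, top D: go to q1, push ε → (q1, ε, Z)
  ε-move, top Z: go to q2, push ε → (q2, ε, ε)
All input consumed; M is in state q2.

q2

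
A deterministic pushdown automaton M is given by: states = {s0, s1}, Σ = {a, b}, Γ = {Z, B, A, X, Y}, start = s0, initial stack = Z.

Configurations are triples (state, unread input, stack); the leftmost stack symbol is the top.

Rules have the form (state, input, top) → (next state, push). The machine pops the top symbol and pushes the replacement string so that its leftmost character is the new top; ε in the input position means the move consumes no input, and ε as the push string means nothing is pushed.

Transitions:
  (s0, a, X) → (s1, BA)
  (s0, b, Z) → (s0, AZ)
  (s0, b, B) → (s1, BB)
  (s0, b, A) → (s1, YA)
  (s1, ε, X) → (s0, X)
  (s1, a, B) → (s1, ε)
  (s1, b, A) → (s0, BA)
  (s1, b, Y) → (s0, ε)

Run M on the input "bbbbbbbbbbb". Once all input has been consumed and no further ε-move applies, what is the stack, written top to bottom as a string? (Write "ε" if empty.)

(s0, bbbbbbbbbbb, Z)
  read b, top Z: go to s0, push AZ → (s0, bbbbbbbbbb, AZ)
  read b, top A: go to s1, push YA → (s1, bbbbbbbbb, YAZ)
  read b, top Y: go to s0, push ε → (s0, bbbbbbbb, AZ)
  read b, top A: go to s1, push YA → (s1, bbbbbbb, YAZ)
  read b, top Y: go to s0, push ε → (s0, bbbbbb, AZ)
  read b, top A: go to s1, push YA → (s1, bbbbb, YAZ)
  read b, top Y: go to s0, push ε → (s0, bbbb, AZ)
  read b, top A: go to s1, push YA → (s1, bbb, YAZ)
  read b, top Y: go to s0, push ε → (s0, bb, AZ)
  read b, top A: go to s1, push YA → (s1, b, YAZ)
  read b, top Y: go to s0, push ε → (s0, ε, AZ)
All input consumed in state s0 with stack AZ.

AZ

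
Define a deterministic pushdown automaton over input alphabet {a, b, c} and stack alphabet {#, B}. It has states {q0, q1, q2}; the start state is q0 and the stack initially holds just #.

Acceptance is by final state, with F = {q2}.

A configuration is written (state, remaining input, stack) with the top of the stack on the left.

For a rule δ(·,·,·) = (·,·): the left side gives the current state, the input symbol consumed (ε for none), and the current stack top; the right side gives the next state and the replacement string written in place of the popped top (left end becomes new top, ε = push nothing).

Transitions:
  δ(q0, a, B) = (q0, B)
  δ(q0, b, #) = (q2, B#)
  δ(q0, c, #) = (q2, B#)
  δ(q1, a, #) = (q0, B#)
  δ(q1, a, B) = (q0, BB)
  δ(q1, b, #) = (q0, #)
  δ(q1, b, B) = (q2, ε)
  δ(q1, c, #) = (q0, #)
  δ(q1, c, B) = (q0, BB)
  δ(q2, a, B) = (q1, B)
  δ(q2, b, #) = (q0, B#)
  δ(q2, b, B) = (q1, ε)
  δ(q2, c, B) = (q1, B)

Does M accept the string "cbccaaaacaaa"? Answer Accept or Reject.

Reject

(q0, cbccaaaacaaa, #)
  read c, top #: go to q2, push B# → (q2, bccaaaacaaa, B#)
  read b, top B: go to q1, push ε → (q1, ccaaaacaaa, #)
  read c, top #: go to q0, push # → (q0, caaaacaaa, #)
  read c, top #: go to q2, push B# → (q2, aaaacaaa, B#)
  read a, top B: go to q1, push B → (q1, aaacaaa, B#)
  read a, top B: go to q0, push BB → (q0, aacaaa, BB#)
  read a, top B: go to q0, push B → (q0, acaaa, BB#)
  read a, top B: go to q0, push B → (q0, caaa, BB#)
No transition applies at (q0, caaa, BB#); input not fully consumed.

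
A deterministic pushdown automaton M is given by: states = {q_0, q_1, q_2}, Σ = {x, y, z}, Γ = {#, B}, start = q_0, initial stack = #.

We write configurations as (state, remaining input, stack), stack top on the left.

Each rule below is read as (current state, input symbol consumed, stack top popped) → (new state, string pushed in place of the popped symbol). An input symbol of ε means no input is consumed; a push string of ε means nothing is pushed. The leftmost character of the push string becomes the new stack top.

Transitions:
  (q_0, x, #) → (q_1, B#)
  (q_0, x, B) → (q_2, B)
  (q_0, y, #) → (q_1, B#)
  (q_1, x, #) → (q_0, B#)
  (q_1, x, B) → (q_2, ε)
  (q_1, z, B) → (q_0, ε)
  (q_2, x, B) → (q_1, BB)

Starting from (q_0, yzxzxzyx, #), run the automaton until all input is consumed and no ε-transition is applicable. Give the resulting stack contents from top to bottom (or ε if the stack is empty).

(q_0, yzxzxzyx, #) ⊢ (q_1, zxzxzyx, B#) ⊢ (q_0, xzxzyx, #) ⊢ (q_1, zxzyx, B#) ⊢ (q_0, xzyx, #) ⊢ (q_1, zyx, B#) ⊢ (q_0, yx, #) ⊢ (q_1, x, B#) ⊢ (q_2, ε, #)
All input consumed in state q_2 with stack #.

#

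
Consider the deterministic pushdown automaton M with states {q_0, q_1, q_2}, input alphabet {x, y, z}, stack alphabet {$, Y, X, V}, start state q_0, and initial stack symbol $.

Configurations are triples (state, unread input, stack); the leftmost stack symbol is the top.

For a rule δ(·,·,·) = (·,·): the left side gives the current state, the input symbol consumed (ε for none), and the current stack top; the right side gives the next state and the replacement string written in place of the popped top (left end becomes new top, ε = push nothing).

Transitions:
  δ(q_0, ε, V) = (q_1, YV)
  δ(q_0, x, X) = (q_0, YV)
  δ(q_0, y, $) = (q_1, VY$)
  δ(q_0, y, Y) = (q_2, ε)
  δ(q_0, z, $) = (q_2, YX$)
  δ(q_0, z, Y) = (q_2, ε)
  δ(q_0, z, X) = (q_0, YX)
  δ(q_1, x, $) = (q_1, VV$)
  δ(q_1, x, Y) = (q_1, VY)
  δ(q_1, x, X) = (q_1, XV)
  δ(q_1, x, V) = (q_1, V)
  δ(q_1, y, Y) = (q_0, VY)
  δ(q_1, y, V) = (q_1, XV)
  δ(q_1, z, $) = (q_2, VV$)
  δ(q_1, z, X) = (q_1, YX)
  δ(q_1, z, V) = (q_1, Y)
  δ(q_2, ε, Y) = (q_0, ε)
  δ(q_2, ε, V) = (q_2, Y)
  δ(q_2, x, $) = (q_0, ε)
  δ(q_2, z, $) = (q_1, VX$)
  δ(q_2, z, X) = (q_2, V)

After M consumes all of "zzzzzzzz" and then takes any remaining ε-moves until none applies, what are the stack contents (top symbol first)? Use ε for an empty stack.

$

(q_0, zzzzzzzz, $)
  read z, top $: go to q_2, push YX$ → (q_2, zzzzzzz, YX$)
  ε-move, top Y: go to q_0, push ε → (q_0, zzzzzzz, X$)
  read z, top X: go to q_0, push YX → (q_0, zzzzzz, YX$)
  read z, top Y: go to q_2, push ε → (q_2, zzzzz, X$)
  read z, top X: go to q_2, push V → (q_2, zzzz, V$)
  ε-move, top V: go to q_2, push Y → (q_2, zzzz, Y$)
  ε-move, top Y: go to q_0, push ε → (q_0, zzzz, $)
  read z, top $: go to q_2, push YX$ → (q_2, zzz, YX$)
  ε-move, top Y: go to q_0, push ε → (q_0, zzz, X$)
  read z, top X: go to q_0, push YX → (q_0, zz, YX$)
  read z, top Y: go to q_2, push ε → (q_2, z, X$)
  read z, top X: go to q_2, push V → (q_2, ε, V$)
  ε-move, top V: go to q_2, push Y → (q_2, ε, Y$)
  ε-move, top Y: go to q_0, push ε → (q_0, ε, $)
All input consumed in state q_0 with stack $.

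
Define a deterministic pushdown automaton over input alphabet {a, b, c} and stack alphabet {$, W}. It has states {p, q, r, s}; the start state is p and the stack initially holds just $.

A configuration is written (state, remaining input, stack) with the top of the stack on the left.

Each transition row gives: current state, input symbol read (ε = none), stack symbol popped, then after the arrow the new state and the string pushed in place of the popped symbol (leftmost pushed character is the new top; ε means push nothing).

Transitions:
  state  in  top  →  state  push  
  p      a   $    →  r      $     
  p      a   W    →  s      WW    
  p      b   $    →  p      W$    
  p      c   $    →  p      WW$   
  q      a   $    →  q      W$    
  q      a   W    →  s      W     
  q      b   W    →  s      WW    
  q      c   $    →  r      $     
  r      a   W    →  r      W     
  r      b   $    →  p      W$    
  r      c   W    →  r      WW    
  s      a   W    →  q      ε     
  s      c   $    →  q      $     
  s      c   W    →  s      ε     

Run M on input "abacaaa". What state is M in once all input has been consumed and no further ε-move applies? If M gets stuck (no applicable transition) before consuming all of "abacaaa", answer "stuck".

s

(p, abacaaa, $)
  read a, top $: go to r, push $ → (r, bacaaa, $)
  read b, top $: go to p, push W$ → (p, acaaa, W$)
  read a, top W: go to s, push WW → (s, caaa, WW$)
  read c, top W: go to s, push ε → (s, aaa, W$)
  read a, top W: go to q, push ε → (q, aa, $)
  read a, top $: go to q, push W$ → (q, a, W$)
  read a, top W: go to s, push W → (s, ε, W$)
All input consumed; M is in state s.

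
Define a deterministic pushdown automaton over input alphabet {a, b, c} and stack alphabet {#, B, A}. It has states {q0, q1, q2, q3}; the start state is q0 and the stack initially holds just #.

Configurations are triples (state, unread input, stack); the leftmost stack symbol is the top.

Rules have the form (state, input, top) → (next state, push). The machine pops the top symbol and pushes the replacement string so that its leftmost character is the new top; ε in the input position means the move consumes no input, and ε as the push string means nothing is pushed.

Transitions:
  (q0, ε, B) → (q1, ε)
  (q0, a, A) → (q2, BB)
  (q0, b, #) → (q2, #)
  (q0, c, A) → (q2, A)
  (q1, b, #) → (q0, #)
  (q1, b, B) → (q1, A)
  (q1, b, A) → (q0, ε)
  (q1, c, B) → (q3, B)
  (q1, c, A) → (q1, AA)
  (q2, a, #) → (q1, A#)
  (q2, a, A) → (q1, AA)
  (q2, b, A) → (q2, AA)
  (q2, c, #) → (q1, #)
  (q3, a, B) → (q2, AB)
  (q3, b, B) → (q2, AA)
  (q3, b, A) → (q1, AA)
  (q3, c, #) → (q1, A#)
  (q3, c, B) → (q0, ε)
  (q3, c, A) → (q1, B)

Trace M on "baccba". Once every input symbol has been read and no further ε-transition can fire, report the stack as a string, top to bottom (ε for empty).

BBA#

(q0, baccba, #)
  read b, top #: go to q2, push # → (q2, accba, #)
  read a, top #: go to q1, push A# → (q1, ccba, A#)
  read c, top A: go to q1, push AA → (q1, cba, AA#)
  read c, top A: go to q1, push AA → (q1, ba, AAA#)
  read b, top A: go to q0, push ε → (q0, a, AA#)
  read a, top A: go to q2, push BB → (q2, ε, BBA#)
All input consumed in state q2 with stack BBA#.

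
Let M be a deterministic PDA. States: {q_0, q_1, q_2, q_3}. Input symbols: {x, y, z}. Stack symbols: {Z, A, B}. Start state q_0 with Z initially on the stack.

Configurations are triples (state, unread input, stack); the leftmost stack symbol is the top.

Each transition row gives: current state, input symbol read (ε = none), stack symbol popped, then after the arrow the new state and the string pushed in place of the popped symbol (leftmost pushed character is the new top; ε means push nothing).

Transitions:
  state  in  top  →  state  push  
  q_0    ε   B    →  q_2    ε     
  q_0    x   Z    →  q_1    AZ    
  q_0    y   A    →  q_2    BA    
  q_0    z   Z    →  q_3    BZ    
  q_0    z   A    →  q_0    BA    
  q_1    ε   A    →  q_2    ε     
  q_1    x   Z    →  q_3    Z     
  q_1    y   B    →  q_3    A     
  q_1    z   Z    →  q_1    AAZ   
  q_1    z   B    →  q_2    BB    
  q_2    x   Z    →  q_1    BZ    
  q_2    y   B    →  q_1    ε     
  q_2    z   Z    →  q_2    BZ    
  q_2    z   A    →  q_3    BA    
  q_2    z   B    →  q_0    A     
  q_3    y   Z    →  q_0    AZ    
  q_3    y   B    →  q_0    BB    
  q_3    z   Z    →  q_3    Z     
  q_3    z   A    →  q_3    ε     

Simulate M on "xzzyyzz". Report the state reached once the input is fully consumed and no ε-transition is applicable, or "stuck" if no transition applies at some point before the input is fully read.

(q_0, xzzyyzz, Z) ⊢ (q_1, zzyyzz, AZ) ⊢ (q_2, zzyyzz, Z) ⊢ (q_2, zyyzz, BZ) ⊢ (q_0, yyzz, AZ) ⊢ (q_2, yzz, BAZ) ⊢ (q_1, zz, AZ) ⊢ (q_2, zz, Z) ⊢ (q_2, z, BZ) ⊢ (q_0, ε, AZ)
All input consumed; M is in state q_0.

q_0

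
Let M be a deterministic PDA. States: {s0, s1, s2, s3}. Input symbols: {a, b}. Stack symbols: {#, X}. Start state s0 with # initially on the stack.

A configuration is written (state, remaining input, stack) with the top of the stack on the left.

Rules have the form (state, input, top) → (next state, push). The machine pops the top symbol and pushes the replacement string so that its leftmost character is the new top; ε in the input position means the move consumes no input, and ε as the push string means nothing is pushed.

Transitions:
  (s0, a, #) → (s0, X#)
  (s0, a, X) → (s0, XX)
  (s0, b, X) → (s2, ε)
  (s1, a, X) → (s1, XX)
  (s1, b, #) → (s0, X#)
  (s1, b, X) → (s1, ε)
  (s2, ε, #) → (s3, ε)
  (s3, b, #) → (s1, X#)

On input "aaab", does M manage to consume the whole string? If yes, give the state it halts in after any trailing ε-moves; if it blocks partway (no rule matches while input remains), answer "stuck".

(s0, aaab, #)
  read a, top #: go to s0, push X# → (s0, aab, X#)
  read a, top X: go to s0, push XX → (s0, ab, XX#)
  read a, top X: go to s0, push XX → (s0, b, XXX#)
  read b, top X: go to s2, push ε → (s2, ε, XX#)
All input consumed; M is in state s2.

s2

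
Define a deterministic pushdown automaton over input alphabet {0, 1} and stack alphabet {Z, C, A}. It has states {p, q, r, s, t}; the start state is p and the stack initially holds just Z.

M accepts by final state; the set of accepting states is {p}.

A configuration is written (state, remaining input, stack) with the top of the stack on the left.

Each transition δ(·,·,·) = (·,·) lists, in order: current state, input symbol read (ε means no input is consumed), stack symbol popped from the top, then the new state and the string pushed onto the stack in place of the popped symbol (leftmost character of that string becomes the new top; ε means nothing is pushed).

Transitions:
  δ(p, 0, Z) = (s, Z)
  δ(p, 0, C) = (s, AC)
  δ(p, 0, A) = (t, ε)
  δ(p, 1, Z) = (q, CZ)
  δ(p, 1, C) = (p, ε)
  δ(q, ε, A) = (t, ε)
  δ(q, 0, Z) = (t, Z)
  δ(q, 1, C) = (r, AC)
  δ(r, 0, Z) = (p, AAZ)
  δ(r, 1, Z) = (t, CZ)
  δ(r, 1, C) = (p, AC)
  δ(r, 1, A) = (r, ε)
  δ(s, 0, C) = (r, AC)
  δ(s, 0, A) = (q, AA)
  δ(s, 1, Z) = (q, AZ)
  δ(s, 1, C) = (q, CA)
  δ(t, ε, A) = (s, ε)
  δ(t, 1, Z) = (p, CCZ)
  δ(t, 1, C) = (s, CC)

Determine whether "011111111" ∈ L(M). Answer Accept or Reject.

(p, 011111111, Z)
  read 0, top Z: go to s, push Z → (s, 11111111, Z)
  read 1, top Z: go to q, push AZ → (q, 1111111, AZ)
  ε-move, top A: go to t, push ε → (t, 1111111, Z)
  read 1, top Z: go to p, push CCZ → (p, 111111, CCZ)
  read 1, top C: go to p, push ε → (p, 11111, CZ)
  read 1, top C: go to p, push ε → (p, 1111, Z)
  read 1, top Z: go to q, push CZ → (q, 111, CZ)
  read 1, top C: go to r, push AC → (r, 11, ACZ)
  read 1, top A: go to r, push ε → (r, 1, CZ)
  read 1, top C: go to p, push AC → (p, ε, ACZ)
All input consumed; state p ∈ F.

Accept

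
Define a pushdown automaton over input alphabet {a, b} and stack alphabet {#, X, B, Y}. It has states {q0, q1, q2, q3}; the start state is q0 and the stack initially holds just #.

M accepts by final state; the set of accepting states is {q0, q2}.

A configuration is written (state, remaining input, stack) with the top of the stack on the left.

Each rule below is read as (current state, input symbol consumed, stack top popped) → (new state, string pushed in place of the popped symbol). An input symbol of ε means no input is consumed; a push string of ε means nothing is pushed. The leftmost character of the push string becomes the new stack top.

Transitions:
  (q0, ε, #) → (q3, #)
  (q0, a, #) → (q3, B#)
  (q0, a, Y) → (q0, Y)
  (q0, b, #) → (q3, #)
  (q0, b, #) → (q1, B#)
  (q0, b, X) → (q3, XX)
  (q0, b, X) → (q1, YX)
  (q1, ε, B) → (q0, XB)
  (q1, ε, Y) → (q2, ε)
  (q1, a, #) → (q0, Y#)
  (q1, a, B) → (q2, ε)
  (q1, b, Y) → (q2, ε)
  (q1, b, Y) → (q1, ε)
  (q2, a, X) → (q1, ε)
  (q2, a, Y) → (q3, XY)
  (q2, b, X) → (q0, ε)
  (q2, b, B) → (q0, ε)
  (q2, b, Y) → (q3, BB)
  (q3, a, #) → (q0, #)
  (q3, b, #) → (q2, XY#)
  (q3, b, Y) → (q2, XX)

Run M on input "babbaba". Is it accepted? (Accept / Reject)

Accept

One accepting computation: (q0, babbaba, #) ⊢ (q3, abbaba, #) ⊢ (q0, bbaba, #) ⊢ (q3, baba, #) ⊢ (q2, aba, XY#) ⊢ (q1, ba, Y#) ⊢ (q1, a, #) ⊢ (q0, ε, Y#)
All input consumed and state q0 ∈ F.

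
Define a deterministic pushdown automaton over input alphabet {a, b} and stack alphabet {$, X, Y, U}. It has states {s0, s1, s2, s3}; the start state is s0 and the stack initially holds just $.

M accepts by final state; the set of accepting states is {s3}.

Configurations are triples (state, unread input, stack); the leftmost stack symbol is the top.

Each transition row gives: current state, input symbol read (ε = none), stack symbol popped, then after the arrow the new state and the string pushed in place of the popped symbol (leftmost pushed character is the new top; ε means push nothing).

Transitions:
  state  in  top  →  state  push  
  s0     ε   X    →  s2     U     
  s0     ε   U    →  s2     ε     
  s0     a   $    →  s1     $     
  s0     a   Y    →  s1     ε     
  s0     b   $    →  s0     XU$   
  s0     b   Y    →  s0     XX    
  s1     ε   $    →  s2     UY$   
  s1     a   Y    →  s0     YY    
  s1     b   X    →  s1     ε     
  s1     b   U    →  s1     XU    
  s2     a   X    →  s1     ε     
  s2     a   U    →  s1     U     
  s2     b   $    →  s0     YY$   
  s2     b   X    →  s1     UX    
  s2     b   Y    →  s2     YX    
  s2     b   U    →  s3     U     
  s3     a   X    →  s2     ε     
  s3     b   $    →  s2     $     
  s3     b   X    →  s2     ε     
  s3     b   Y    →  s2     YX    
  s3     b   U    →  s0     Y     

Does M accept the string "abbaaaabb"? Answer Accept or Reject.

Accept

(s0, abbaaaabb, $)
  read a, top $: go to s1, push $ → (s1, bbaaaabb, $)
  ε-move, top $: go to s2, push UY$ → (s2, bbaaaabb, UY$)
  read b, top U: go to s3, push U → (s3, baaaabb, UY$)
  read b, top U: go to s0, push Y → (s0, aaaabb, YY$)
  read a, top Y: go to s1, push ε → (s1, aaabb, Y$)
  read a, top Y: go to s0, push YY → (s0, aabb, YY$)
  read a, top Y: go to s1, push ε → (s1, abb, Y$)
  read a, top Y: go to s0, push YY → (s0, bb, YY$)
  read b, top Y: go to s0, push XX → (s0, b, XXY$)
  ε-move, top X: go to s2, push U → (s2, b, UXY$)
  read b, top U: go to s3, push U → (s3, ε, UXY$)
All input consumed; state s3 ∈ F.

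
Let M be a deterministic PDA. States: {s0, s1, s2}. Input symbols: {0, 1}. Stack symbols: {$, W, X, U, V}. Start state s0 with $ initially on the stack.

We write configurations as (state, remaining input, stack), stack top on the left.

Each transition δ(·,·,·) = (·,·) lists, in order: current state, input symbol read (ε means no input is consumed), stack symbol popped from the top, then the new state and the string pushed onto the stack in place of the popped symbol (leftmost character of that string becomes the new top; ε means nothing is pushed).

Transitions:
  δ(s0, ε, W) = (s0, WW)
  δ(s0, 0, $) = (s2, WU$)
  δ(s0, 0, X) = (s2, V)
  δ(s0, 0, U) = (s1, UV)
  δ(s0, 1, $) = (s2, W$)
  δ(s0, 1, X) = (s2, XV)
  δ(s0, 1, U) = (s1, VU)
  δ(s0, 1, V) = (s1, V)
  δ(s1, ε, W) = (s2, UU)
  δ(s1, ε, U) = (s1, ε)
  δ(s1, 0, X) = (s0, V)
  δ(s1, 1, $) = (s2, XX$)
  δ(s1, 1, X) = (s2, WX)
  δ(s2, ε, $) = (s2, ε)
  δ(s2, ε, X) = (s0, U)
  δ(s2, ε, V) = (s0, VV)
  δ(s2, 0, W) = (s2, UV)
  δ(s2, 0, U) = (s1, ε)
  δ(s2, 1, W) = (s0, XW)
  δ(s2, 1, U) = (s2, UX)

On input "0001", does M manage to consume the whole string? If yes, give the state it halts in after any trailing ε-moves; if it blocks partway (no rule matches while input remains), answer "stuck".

stuck

(s0, 0001, $)
  read 0, top $: go to s2, push WU$ → (s2, 001, WU$)
  read 0, top W: go to s2, push UV → (s2, 01, UVU$)
  read 0, top U: go to s1, push ε → (s1, 1, VU$)
No transition for (s1, 1, top V); M blocks with input 1 remaining.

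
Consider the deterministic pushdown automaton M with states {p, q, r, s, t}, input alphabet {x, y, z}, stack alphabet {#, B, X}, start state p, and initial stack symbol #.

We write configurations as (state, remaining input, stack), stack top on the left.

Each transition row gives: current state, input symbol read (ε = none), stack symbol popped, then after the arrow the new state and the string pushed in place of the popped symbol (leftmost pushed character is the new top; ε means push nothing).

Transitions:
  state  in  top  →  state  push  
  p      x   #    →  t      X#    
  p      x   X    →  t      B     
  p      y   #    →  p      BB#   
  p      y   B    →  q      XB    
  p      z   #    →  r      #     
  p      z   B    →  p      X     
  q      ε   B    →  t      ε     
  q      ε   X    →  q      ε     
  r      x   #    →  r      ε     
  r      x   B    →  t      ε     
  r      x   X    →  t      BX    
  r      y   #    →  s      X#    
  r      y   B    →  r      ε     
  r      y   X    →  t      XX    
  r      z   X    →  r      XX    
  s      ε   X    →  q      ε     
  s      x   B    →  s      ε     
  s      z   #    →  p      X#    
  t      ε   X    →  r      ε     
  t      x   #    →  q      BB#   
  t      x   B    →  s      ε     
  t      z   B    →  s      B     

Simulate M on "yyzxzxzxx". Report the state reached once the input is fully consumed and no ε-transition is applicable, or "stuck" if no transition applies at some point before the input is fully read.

stuck

(p, yyzxzxzxx, #) ⊢ (p, yzxzxzxx, BB#) ⊢ (q, zxzxzxx, XBB#) ⊢ (q, zxzxzxx, BB#) ⊢ (t, zxzxzxx, B#) ⊢ (s, xzxzxx, B#) ⊢ (s, zxzxx, #) ⊢ (p, xzxx, X#) ⊢ (t, zxx, B#) ⊢ (s, xx, B#) ⊢ (s, x, #)
No transition for (s, x, top #); M blocks with input x remaining.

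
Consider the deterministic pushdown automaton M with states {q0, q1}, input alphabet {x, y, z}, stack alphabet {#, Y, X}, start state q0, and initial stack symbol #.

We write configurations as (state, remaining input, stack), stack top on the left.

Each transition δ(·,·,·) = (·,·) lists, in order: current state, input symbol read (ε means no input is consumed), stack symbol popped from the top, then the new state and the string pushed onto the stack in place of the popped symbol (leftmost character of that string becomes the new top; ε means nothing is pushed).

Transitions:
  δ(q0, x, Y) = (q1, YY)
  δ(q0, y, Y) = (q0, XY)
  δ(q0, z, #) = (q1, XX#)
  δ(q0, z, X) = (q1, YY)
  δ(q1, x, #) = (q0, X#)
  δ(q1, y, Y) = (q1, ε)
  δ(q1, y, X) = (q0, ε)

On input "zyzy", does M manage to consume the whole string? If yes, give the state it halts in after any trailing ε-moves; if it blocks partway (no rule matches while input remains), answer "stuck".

q1

(q0, zyzy, #) ⊢ (q1, yzy, XX#) ⊢ (q0, zy, X#) ⊢ (q1, y, YY#) ⊢ (q1, ε, Y#)
All input consumed; M is in state q1.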